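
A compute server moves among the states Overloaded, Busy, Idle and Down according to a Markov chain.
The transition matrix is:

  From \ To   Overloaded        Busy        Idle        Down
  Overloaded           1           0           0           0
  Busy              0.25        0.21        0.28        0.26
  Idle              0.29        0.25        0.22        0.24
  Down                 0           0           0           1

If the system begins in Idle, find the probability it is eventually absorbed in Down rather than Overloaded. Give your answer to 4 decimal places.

0.4661

Let h(s) be the probability of absorption at Down starting from transient state s. Then h(Down) = 1 and h(Overloaded) = 0. By first-step analysis:
h(Busy) = 0.25·0 + 0.21·h(Busy) + 0.28·h(Idle) + 0.26·1
h(Idle) = 0.29·0 + 0.25·h(Busy) + 0.22·h(Idle) + 0.24·1
Solving: h(Busy) = 0.4943, h(Idle) = 0.4661.
Starting from Idle, the probability is 0.4661.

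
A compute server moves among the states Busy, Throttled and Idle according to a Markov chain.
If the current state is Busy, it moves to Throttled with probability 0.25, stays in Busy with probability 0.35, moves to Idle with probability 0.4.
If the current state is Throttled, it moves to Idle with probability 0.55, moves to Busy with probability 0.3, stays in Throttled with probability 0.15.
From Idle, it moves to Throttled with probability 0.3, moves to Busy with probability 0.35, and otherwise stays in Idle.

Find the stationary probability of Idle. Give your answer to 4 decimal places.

0.4161

Let the stationary distribution be π with π = πP and π_1 + π_2 + π_3 = 1.
π_1 = 0.35·π_1 + 0.3·π_2 + 0.35·π_3
π_2 = 0.25·π_1 + 0.15·π_2 + 0.3·π_3
Solving with the normalization constraint gives π = (0.3377, 0.2462, 0.4161).
So the stationary probability of Idle is 0.4161.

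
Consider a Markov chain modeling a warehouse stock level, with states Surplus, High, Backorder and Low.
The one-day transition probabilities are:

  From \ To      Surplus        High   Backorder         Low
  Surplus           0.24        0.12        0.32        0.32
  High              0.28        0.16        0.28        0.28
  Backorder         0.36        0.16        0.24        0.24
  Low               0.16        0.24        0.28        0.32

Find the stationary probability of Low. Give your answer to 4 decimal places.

Let the stationary distribution be π with π = πP and π_1 + π_2 + π_3 + π_4 = 1.
π_1 = 0.24·π_1 + 0.28·π_2 + 0.36·π_3 + 0.16·π_4
π_2 = 0.12·π_1 + 0.16·π_2 + 0.16·π_3 + 0.24·π_4
π_3 = 0.32·π_1 + 0.28·π_2 + 0.24·π_3 + 0.28·π_4
Solving with the normalization constraint gives π = (0.2572, 0.1730, 0.2791, 0.2908).
So the stationary probability of Low is 0.2908.

0.2908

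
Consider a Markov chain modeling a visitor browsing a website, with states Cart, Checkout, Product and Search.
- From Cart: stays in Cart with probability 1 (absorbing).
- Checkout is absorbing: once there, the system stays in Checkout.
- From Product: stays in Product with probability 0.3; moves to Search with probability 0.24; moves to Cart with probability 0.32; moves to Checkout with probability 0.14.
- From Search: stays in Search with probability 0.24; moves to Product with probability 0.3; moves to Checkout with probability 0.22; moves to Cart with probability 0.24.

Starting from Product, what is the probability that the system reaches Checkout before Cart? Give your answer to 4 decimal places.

0.3461

Let h(s) be the probability of absorption at Checkout starting from transient state s. Then h(Checkout) = 1 and h(Cart) = 0. By first-step analysis:
h(Product) = 0.32·0 + 0.14·1 + 0.3·h(Product) + 0.24·h(Search)
h(Search) = 0.24·0 + 0.22·1 + 0.3·h(Product) + 0.24·h(Search)
Solving: h(Product) = 0.3461, h(Search) = 0.4261.
Starting from Product, the probability is 0.3461.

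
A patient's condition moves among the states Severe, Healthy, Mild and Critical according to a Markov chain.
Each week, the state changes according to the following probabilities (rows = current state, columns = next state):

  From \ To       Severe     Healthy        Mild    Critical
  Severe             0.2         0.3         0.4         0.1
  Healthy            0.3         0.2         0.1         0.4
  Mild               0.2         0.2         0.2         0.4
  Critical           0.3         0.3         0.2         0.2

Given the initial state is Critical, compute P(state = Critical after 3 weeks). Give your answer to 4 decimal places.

Propagate the distribution vector 3 weeks from Critical.
After 0 weeks: (0.0000, 0.0000, 0.0000, 1.0000)
After 1 week: (0.3000, 0.3000, 0.2000, 0.2000)
After 2 weeks: (0.2500, 0.2500, 0.2300, 0.2700)
After 3 weeks: (0.2520, 0.2520, 0.2250, 0.2710)
P(in Critical after 3 weeks) = 0.2710

0.2710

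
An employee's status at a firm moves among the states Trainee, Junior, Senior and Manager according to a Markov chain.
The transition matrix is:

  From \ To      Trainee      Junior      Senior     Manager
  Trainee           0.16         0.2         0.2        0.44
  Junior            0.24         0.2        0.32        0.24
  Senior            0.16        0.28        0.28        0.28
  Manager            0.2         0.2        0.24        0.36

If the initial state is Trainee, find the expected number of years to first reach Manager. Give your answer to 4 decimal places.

2.8035

Let t(s) be the expected number of years to first reach Manager from state s, with t(Manager) = 0. Conditioning on the first year:
t(Trainee) = 1 + 0.16·t(Trainee) + 0.2·t(Junior) + 0.2·t(Senior)
t(Junior) = 1 + 0.24·t(Trainee) + 0.2·t(Junior) + 0.32·t(Senior)
t(Senior) = 1 + 0.16·t(Trainee) + 0.28·t(Junior) + 0.28·t(Senior)
Solving: t(Trainee) = 2.8035, t(Junior) = 3.4292, t(Senior) = 3.3455.
Expected years from Trainee to Manager: 2.8035.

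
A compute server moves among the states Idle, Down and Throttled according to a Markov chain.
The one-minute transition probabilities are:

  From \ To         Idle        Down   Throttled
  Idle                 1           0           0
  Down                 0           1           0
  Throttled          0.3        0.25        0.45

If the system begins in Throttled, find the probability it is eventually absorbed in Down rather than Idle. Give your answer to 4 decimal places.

0.4545

Let h(s) be the probability of absorption at Down starting from transient state s. Then h(Down) = 1 and h(Idle) = 0. By first-step analysis:
h(Throttled) = 0.3·0 + 0.25·1 + 0.45·h(Throttled)
Solving: h(Throttled) = 0.4545.
Starting from Throttled, the probability is 0.4545.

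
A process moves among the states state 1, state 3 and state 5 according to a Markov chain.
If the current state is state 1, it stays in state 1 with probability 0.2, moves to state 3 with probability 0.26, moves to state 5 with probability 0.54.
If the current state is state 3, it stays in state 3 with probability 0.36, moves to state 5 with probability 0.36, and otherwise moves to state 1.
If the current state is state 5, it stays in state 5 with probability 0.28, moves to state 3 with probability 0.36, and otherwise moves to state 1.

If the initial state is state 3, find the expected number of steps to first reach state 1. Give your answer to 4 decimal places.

3.2609

Let t(s) be the expected number of steps to first reach state 1 from state s, with t(state 1) = 0. Conditioning on the first step:
t(state 3) = 1 + 0.36·t(state 3) + 0.36·t(state 5)
t(state 5) = 1 + 0.36·t(state 3) + 0.28·t(state 5)
Solving: t(state 3) = 3.2609, t(state 5) = 3.0193.
Expected steps from state 3 to state 1: 3.2609.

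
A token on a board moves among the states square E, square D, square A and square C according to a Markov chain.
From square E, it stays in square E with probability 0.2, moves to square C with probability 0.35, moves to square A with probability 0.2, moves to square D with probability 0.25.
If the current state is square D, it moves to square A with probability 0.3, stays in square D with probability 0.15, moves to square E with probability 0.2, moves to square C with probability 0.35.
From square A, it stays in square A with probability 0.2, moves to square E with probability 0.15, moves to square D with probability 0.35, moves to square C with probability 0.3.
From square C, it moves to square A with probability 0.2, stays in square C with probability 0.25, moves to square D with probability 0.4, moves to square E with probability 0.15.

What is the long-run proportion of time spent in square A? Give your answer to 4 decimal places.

0.2290

Let the stationary distribution be π with π = πP and π_1 + π_2 + π_3 + π_4 = 1.
π_1 = 0.2·π_1 + 0.2·π_2 + 0.15·π_3 + 0.15·π_4
π_2 = 0.25·π_1 + 0.15·π_2 + 0.35·π_3 + 0.4·π_4
π_3 = 0.2·π_1 + 0.3·π_2 + 0.2·π_3 + 0.2·π_4
Solving with the normalization constraint gives π = (0.1732, 0.2901, 0.2290, 0.3078).
So the stationary probability of square A is 0.2290.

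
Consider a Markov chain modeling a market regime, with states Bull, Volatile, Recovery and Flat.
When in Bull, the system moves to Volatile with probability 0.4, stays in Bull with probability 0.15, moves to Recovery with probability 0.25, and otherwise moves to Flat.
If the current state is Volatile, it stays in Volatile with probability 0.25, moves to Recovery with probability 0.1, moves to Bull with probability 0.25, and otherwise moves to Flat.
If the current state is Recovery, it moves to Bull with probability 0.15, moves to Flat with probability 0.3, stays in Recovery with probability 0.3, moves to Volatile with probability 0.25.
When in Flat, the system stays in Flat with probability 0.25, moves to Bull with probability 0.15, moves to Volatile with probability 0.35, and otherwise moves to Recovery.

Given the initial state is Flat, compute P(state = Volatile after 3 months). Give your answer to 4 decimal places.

Propagate the distribution vector 3 months from Flat.
After 0 months: (0.0000, 0.0000, 0.0000, 1.0000)
After 1 month: (0.1500, 0.3500, 0.2500, 0.2500)
After 2 months: (0.1850, 0.2975, 0.2100, 0.3075)
After 3 months: (0.1798, 0.3085, 0.2159, 0.2959)
P(in Volatile after 3 months) = 0.3085

0.3085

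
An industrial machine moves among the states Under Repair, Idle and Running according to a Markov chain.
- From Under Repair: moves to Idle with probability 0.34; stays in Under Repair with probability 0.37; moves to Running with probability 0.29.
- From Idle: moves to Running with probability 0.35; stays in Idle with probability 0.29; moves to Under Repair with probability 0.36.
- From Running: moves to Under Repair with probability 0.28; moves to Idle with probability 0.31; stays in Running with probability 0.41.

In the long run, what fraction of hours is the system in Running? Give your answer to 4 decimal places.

Let the stationary distribution be π with π = πP and π_1 + π_2 + π_3 = 1.
π_1 = 0.37·π_1 + 0.36·π_2 + 0.28·π_3
π_2 = 0.34·π_1 + 0.29·π_2 + 0.31·π_3
Solving with the normalization constraint gives π = (0.3353, 0.3138, 0.3509).
So the stationary probability of Running is 0.3509.

0.3509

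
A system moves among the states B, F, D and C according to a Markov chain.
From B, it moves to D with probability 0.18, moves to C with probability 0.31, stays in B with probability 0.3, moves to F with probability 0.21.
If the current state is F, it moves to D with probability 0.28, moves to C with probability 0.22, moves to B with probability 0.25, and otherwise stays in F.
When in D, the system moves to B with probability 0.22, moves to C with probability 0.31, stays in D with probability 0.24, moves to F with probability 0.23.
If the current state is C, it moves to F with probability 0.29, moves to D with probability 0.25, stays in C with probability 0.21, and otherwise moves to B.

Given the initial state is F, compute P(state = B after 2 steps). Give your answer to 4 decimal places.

0.2541

Propagate the distribution vector 2 steps from F.
After 0 steps: (0.0000, 1.0000, 0.0000, 0.0000)
After 1 step: (0.2500, 0.2500, 0.2800, 0.2200)
After 2 steps: (0.2541, 0.2432, 0.2372, 0.2655)
P(in B after 2 steps) = 0.2541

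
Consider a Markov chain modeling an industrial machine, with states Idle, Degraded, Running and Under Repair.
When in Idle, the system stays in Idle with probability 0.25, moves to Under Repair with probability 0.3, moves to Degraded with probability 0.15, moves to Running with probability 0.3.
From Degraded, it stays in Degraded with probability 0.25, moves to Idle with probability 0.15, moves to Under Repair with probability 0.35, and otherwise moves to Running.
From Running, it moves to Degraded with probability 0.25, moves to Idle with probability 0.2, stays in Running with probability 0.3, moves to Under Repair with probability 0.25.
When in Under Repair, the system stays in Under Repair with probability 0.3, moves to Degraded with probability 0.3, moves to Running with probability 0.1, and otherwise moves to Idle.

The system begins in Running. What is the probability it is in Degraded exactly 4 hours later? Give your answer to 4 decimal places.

Propagate the distribution vector 4 hours from Running.
After 0 hours: (0.0000, 0.0000, 1.0000, 0.0000)
After 1 hour: (0.2000, 0.2500, 0.3000, 0.2500)
After 2 hours: (0.2225, 0.2425, 0.2375, 0.2975)
After 3 hours: (0.2288, 0.2426, 0.2284, 0.3003)
After 4 hours: (0.2293, 0.2421, 0.2278, 0.3007)
P(in Degraded after 4 hours) = 0.2421

0.2421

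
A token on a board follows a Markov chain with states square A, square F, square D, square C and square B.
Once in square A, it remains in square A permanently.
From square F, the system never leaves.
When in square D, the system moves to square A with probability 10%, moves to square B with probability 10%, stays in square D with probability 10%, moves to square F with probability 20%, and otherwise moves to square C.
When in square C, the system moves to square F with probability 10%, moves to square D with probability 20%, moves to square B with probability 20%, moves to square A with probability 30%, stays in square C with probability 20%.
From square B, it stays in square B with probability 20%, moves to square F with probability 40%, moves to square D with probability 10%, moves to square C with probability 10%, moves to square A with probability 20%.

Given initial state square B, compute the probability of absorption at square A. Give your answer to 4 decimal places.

Let h(s) be the probability of absorption at square A starting from transient state s. Then h(square A) = 1 and h(square F) = 0. By first-step analysis:
h(square D) = 0.1·1 + 0.2·0 + 0.1·h(square D) + 0.5·h(square C) + 0.1·h(square B)
h(square C) = 0.3·1 + 0.1·0 + 0.2·h(square D) + 0.2·h(square C) + 0.2·h(square B)
h(square B) = 0.2·1 + 0.4·0 + 0.1·h(square D) + 0.1·h(square C) + 0.2·h(square B)
Solving: h(square D) = 0.4825, h(square C) = 0.5917, h(square B) = 0.3843.
Starting from square B, the probability is 0.3843.

0.3843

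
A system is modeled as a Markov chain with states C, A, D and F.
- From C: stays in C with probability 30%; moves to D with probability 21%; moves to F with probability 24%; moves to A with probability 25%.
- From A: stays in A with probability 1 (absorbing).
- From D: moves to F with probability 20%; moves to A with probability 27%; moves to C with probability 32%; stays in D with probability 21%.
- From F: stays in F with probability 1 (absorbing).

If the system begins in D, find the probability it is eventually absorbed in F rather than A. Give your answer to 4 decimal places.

Let h(s) be the probability of absorption at F starting from transient state s. Then h(F) = 1 and h(A) = 0. By first-step analysis:
h(C) = 0.3·h(C) + 0.25·0 + 0.21·h(D) + 0.24·1
h(D) = 0.32·h(C) + 0.27·0 + 0.21·h(D) + 0.2·1
Solving: h(C) = 0.4767, h(D) = 0.4463.
Starting from D, the probability is 0.4463.

0.4463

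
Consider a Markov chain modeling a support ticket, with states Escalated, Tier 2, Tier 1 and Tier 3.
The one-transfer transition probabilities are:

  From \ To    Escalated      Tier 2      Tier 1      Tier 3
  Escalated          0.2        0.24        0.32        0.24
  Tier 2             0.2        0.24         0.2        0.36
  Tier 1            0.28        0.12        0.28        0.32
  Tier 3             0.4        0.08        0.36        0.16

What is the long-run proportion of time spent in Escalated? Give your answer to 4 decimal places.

Let the stationary distribution be π with π = πP and π_1 + π_2 + π_3 + π_4 = 1.
π_1 = 0.2·π_1 + 0.2·π_2 + 0.28·π_3 + 0.4·π_4
π_2 = 0.24·π_1 + 0.24·π_2 + 0.12·π_3 + 0.08·π_4
π_3 = 0.32·π_1 + 0.2·π_2 + 0.28·π_3 + 0.36·π_4
Solving with the normalization constraint gives π = (0.2764, 0.1621, 0.2991, 0.2624).
So the stationary probability of Escalated is 0.2764.

0.2764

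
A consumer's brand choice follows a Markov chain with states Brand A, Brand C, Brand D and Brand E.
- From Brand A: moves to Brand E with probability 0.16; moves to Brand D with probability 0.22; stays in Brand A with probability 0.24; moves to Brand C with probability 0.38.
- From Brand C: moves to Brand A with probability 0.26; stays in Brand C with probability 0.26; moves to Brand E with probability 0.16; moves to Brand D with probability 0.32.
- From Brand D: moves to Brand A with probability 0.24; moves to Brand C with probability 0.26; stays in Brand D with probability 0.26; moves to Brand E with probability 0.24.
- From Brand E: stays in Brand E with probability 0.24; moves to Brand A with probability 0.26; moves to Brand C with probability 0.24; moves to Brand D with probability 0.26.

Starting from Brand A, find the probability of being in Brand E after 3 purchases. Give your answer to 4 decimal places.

0.1971

Propagate the distribution vector 3 purchases from Brand A.
After 0 purchases: (1.0000, 0.0000, 0.0000, 0.0000)
After 1 purchase: (0.2400, 0.3800, 0.2200, 0.1600)
After 2 purchases: (0.2508, 0.2856, 0.2732, 0.1904)
After 3 purchases: (0.2495, 0.2863, 0.2671, 0.1971)
P(in Brand E after 3 purchases) = 0.1971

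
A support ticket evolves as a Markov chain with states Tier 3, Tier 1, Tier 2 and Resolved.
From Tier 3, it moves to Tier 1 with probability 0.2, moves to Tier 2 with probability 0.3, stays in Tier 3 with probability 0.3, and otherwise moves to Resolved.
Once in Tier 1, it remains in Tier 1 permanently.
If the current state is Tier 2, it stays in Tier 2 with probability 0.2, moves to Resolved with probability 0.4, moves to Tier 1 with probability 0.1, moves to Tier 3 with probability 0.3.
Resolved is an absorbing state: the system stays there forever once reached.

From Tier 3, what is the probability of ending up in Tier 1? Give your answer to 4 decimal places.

0.4043

Let h(s) be the probability of absorption at Tier 1 starting from transient state s. Then h(Tier 1) = 1 and h(Resolved) = 0. By first-step analysis:
h(Tier 3) = 0.3·h(Tier 3) + 0.2·1 + 0.3·h(Tier 2) + 0.2·0
h(Tier 2) = 0.3·h(Tier 3) + 0.1·1 + 0.2·h(Tier 2) + 0.4·0
Solving: h(Tier 3) = 0.4043, h(Tier 2) = 0.2766.
Starting from Tier 3, the probability is 0.4043.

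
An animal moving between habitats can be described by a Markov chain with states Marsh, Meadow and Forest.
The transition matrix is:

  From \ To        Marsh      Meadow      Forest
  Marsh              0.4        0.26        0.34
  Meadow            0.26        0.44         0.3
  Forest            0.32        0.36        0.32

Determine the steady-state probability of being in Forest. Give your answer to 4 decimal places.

0.3194

Let the stationary distribution be π with π = πP and π_1 + π_2 + π_3 = 1.
π_1 = 0.4·π_1 + 0.26·π_2 + 0.32·π_3
π_2 = 0.26·π_1 + 0.44·π_2 + 0.36·π_3
Solving with the normalization constraint gives π = (0.3246, 0.3560, 0.3194).
So the stationary probability of Forest is 0.3194.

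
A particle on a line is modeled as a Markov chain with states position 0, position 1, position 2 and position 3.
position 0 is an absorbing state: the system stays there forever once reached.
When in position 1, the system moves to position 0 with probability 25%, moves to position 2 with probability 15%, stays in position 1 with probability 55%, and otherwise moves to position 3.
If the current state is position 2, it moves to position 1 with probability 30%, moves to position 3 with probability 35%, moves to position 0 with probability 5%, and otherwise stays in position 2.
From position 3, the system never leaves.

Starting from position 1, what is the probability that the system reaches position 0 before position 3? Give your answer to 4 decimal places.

Let h(s) be the probability of absorption at position 0 starting from transient state s. Then h(position 0) = 1 and h(position 3) = 0. By first-step analysis:
h(position 1) = 0.25·1 + 0.55·h(position 1) + 0.15·h(position 2) + 0.05·0
h(position 2) = 0.05·1 + 0.3·h(position 1) + 0.3·h(position 2) + 0.35·0
Solving: h(position 1) = 0.6759, h(position 2) = 0.3611.
Starting from position 1, the probability is 0.6759.

0.6759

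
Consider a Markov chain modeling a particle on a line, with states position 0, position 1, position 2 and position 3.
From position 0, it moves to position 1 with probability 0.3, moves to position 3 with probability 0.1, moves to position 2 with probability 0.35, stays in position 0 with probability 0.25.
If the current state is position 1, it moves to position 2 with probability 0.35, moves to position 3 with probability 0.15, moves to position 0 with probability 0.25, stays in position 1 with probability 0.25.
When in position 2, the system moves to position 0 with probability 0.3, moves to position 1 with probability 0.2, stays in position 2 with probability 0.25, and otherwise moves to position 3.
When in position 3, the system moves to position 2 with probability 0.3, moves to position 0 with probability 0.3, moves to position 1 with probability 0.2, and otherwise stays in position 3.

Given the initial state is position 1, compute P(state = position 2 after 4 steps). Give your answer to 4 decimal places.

Propagate the distribution vector 4 steps from position 1.
After 0 steps: (0.0000, 1.0000, 0.0000, 0.0000)
After 1 step: (0.2500, 0.2500, 0.3500, 0.1500)
After 2 steps: (0.2750, 0.2375, 0.3075, 0.1800)
After 3 steps: (0.2744, 0.2394, 0.3103, 0.1760)
After 4 steps: (0.2743, 0.2394, 0.3102, 0.1761)
P(in position 2 after 4 steps) = 0.3102

0.3102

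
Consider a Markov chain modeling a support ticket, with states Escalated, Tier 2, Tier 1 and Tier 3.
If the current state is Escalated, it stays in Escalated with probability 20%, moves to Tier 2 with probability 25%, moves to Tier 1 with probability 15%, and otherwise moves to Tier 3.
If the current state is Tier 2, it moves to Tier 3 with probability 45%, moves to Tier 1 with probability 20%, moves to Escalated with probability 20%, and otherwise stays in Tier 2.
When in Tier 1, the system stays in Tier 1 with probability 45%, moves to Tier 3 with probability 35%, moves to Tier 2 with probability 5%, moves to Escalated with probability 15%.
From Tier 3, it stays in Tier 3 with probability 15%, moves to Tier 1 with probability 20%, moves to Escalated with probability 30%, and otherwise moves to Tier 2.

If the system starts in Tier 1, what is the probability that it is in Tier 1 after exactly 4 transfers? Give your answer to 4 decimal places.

Propagate the distribution vector 4 transfers from Tier 1.
After 0 transfers: (0.0000, 0.0000, 1.0000, 0.0000)
After 1 transfer: (0.1500, 0.0500, 0.4500, 0.3500)
After 2 transfers: (0.2125, 0.1900, 0.3050, 0.2925)
After 3 transfers: (0.2140, 0.1993, 0.2656, 0.3211)
After 4 transfers: (0.2188, 0.2091, 0.2557, 0.3164)
P(in Tier 1 after 4 transfers) = 0.2557

0.2557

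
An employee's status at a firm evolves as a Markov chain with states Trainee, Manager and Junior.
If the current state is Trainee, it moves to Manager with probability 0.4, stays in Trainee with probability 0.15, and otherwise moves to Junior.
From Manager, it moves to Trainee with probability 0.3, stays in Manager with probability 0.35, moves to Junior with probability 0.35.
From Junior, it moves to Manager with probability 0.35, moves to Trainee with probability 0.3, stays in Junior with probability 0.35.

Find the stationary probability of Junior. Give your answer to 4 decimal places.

Let the stationary distribution be π with π = πP and π_1 + π_2 + π_3 = 1.
π_1 = 0.15·π_1 + 0.3·π_2 + 0.3·π_3
π_2 = 0.4·π_1 + 0.35·π_2 + 0.35·π_3
Solving with the normalization constraint gives π = (0.2609, 0.3630, 0.3761).
So the stationary probability of Junior is 0.3761.

0.3761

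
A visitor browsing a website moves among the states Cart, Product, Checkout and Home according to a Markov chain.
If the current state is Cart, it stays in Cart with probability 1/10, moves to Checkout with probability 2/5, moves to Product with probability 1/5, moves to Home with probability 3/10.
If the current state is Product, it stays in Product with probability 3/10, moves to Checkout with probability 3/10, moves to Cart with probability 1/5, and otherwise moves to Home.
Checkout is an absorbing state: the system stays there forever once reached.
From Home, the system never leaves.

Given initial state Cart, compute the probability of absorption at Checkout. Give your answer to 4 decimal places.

0.5763

Let h(s) be the probability of absorption at Checkout starting from transient state s. Then h(Checkout) = 1 and h(Home) = 0. By first-step analysis:
h(Cart) = 0.1·h(Cart) + 0.2·h(Product) + 0.4·1 + 0.3·0
h(Product) = 0.2·h(Cart) + 0.3·h(Product) + 0.3·1 + 0.2·0
Solving: h(Cart) = 0.5763, h(Product) = 0.5932.
Starting from Cart, the probability is 0.5763.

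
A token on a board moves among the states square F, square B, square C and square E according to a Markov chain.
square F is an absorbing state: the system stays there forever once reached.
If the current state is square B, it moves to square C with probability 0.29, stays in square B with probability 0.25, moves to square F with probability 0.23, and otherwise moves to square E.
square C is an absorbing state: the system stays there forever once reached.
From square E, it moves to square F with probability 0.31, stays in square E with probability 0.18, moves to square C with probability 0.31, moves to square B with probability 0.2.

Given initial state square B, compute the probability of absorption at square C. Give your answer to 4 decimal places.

Let h(s) be the probability of absorption at square C starting from transient state s. Then h(square C) = 1 and h(square F) = 0. By first-step analysis:
h(square B) = 0.23·0 + 0.25·h(square B) + 0.29·1 + 0.23·h(square E)
h(square E) = 0.31·0 + 0.2·h(square B) + 0.31·1 + 0.18·h(square E)
Solving: h(square B) = 0.5432, h(square E) = 0.5105.
Starting from square B, the probability is 0.5432.

0.5432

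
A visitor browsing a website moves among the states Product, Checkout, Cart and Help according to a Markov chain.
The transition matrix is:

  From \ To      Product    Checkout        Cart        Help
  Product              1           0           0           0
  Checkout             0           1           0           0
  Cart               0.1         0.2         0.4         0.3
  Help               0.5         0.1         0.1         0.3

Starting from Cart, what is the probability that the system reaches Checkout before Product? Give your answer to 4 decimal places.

0.4359

Let h(s) be the probability of absorption at Checkout starting from transient state s. Then h(Checkout) = 1 and h(Product) = 0. By first-step analysis:
h(Cart) = 0.1·0 + 0.2·1 + 0.4·h(Cart) + 0.3·h(Help)
h(Help) = 0.5·0 + 0.1·1 + 0.1·h(Cart) + 0.3·h(Help)
Solving: h(Cart) = 0.4359, h(Help) = 0.2051.
Starting from Cart, the probability is 0.4359.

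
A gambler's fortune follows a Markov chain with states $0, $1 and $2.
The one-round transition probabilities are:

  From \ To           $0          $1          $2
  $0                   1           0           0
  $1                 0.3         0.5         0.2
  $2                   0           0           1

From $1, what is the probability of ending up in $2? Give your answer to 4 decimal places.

0.4000

Let h(s) be the probability of absorption at $2 starting from transient state s. Then h($2) = 1 and h($0) = 0. By first-step analysis:
h($1) = 0.3·0 + 0.5·h($1) + 0.2·1
Solving: h($1) = 0.4000.
Starting from $1, the probability is 0.4000.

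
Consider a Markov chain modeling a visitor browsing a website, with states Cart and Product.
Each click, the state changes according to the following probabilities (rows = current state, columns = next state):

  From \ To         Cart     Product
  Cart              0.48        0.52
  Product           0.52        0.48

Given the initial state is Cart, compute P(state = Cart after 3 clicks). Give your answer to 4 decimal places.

0.5000

Propagate the distribution vector 3 clicks from Cart.
After 0 clicks: (1.0000, 0.0000)
After 1 click: (0.4800, 0.5200)
After 2 clicks: (0.5008, 0.4992)
After 3 clicks: (0.5000, 0.5000)
P(in Cart after 3 clicks) = 0.5000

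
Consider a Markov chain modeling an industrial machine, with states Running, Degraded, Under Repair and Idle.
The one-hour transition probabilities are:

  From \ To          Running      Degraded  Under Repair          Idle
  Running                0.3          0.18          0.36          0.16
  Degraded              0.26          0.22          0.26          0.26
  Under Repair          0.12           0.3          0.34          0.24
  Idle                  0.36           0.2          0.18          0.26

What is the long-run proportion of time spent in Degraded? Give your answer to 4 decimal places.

0.2285

Let the stationary distribution be π with π = πP and π_1 + π_2 + π_3 + π_4 = 1.
π_1 = 0.3·π_1 + 0.26·π_2 + 0.12·π_3 + 0.36·π_4
π_2 = 0.18·π_1 + 0.22·π_2 + 0.3·π_3 + 0.2·π_4
π_3 = 0.36·π_1 + 0.26·π_2 + 0.34·π_3 + 0.18·π_4
Solving with the normalization constraint gives π = (0.2524, 0.2285, 0.2901, 0.2290).
So the stationary probability of Degraded is 0.2285.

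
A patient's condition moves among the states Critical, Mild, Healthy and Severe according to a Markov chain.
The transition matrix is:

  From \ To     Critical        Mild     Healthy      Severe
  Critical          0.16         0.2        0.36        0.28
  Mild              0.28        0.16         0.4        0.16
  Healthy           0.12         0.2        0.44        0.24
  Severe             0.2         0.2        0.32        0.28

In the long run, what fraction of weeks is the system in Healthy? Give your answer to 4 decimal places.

Let the stationary distribution be π with π = πP and π_1 + π_2 + π_3 + π_4 = 1.
π_1 = 0.16·π_1 + 0.28·π_2 + 0.12·π_3 + 0.2·π_4
π_2 = 0.2·π_1 + 0.16·π_2 + 0.2·π_3 + 0.2·π_4
π_3 = 0.36·π_1 + 0.4·π_2 + 0.44·π_3 + 0.32·π_4
Solving with the normalization constraint gives π = (0.1772, 0.1923, 0.3892, 0.2414).
So the stationary probability of Healthy is 0.3892.

0.3892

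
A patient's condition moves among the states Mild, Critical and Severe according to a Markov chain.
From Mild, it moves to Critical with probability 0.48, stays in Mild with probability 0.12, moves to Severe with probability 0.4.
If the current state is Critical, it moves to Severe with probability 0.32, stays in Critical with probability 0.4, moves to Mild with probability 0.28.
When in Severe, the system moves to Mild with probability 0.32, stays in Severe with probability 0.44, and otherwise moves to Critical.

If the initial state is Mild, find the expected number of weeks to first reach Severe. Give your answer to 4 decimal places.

Let t(s) be the expected number of weeks to first reach Severe from state s, with t(Severe) = 0. Conditioning on the first week:
t(Mild) = 1 + 0.12·t(Mild) + 0.48·t(Critical)
t(Critical) = 1 + 0.28·t(Mild) + 0.4·t(Critical)
Solving: t(Mild) = 2.7439, t(Critical) = 2.9472.
Expected weeks from Mild to Severe: 2.7439.

2.7439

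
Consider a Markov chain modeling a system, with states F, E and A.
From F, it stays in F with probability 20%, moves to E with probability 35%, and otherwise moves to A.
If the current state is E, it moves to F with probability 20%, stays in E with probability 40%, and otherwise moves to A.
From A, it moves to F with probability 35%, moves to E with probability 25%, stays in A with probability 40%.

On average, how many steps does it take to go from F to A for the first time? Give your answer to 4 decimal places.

Let t(s) be the expected number of steps to first reach A from state s, with t(A) = 0. Conditioning on the first step:
t(F) = 1 + 0.2·t(F) + 0.35·t(E)
t(E) = 1 + 0.2·t(F) + 0.4·t(E)
Solving: t(F) = 2.3171, t(E) = 2.4390.
Expected steps from F to A: 2.3171.

2.3171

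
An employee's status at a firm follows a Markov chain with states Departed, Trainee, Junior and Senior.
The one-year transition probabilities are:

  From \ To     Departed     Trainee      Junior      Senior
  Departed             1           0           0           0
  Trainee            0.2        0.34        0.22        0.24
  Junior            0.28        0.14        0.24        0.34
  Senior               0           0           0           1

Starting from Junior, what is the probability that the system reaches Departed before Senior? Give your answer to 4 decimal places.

Let h(s) be the probability of absorption at Departed starting from transient state s. Then h(Departed) = 1 and h(Senior) = 0. By first-step analysis:
h(Trainee) = 0.2·1 + 0.34·h(Trainee) + 0.22·h(Junior) + 0.24·0
h(Junior) = 0.28·1 + 0.14·h(Trainee) + 0.24·h(Junior) + 0.34·0
Solving: h(Trainee) = 0.4537, h(Junior) = 0.4520.
Starting from Junior, the probability is 0.4520.

0.4520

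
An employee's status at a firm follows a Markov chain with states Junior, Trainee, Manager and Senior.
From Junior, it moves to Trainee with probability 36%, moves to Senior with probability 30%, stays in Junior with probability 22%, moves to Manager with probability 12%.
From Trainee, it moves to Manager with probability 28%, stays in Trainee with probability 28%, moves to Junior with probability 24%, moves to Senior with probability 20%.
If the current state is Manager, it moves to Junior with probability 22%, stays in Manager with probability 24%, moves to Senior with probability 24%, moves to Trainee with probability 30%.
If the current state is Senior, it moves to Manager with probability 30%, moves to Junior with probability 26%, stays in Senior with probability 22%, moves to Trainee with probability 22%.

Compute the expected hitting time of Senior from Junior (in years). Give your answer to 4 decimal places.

Let t(s) be the expected number of years to first reach Senior from state s, with t(Senior) = 0. Conditioning on the first year:
t(Junior) = 1 + 0.22·t(Junior) + 0.36·t(Trainee) + 0.12·t(Manager)
t(Trainee) = 1 + 0.24·t(Junior) + 0.28·t(Trainee) + 0.28·t(Manager)
t(Manager) = 1 + 0.22·t(Junior) + 0.3·t(Trainee) + 0.24·t(Manager)
Solving: t(Junior) = 3.9055, t(Trainee) = 4.3025, t(Manager) = 4.1447.
Expected years from Junior to Senior: 3.9055.

3.9055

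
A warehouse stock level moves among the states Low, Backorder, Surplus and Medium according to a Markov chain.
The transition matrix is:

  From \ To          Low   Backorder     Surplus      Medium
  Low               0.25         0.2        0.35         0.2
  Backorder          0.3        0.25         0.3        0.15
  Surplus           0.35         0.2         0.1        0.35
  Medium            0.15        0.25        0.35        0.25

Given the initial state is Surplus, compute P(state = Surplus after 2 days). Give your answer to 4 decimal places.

0.3150

Propagate the distribution vector 2 days from Surplus.
After 0 days: (0.0000, 0.0000, 1.0000, 0.0000)
After 1 day: (0.3500, 0.2000, 0.1000, 0.3500)
After 2 days: (0.2350, 0.2275, 0.3150, 0.2225)
P(in Surplus after 2 days) = 0.3150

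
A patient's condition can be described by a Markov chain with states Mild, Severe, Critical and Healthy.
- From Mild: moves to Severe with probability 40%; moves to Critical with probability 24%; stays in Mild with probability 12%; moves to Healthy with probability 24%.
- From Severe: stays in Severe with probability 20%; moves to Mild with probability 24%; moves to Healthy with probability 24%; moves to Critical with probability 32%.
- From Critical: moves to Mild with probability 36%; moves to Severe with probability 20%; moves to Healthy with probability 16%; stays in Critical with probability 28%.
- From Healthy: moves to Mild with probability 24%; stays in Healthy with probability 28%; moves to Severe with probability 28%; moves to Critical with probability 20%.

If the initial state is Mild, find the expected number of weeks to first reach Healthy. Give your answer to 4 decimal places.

Let t(s) be the expected number of weeks to first reach Healthy from state s, with t(Healthy) = 0. Conditioning on the first week:
t(Mild) = 1 + 0.12·t(Mild) + 0.4·t(Severe) + 0.24·t(Critical)
t(Severe) = 1 + 0.24·t(Mild) + 0.2·t(Severe) + 0.32·t(Critical)
t(Critical) = 1 + 0.36·t(Mild) + 0.2·t(Severe) + 0.28·t(Critical)
Solving: t(Mild) = 4.5854, t(Severe) = 4.6106, t(Critical) = 4.9623.
Expected weeks from Mild to Healthy: 4.5854.

4.5854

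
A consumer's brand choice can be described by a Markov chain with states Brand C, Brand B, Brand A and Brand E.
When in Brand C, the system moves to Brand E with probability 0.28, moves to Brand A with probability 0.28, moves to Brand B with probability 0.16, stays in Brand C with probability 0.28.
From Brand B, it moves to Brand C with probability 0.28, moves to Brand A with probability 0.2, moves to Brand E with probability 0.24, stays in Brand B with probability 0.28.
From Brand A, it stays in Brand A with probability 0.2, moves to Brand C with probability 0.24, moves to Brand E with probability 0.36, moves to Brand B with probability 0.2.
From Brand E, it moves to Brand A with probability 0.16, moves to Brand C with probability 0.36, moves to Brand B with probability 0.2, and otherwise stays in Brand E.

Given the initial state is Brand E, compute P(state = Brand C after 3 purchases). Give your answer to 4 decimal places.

0.2941

Propagate the distribution vector 3 purchases from Brand E.
After 0 purchases: (0.0000, 0.0000, 0.0000, 1.0000)
After 1 purchase: (0.3600, 0.2000, 0.1600, 0.2800)
After 2 purchases: (0.2960, 0.2016, 0.2176, 0.2848)
After 3 purchases: (0.2941, 0.2043, 0.2123, 0.2893)
P(in Brand C after 3 purchases) = 0.2941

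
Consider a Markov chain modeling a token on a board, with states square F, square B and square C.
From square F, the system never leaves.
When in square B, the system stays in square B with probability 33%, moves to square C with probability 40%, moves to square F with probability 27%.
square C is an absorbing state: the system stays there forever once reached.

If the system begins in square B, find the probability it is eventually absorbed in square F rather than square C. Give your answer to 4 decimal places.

Let h(s) be the probability of absorption at square F starting from transient state s. Then h(square F) = 1 and h(square C) = 0. By first-step analysis:
h(square B) = 0.27·1 + 0.33·h(square B) + 0.4·0
Solving: h(square B) = 0.4030.
Starting from square B, the probability is 0.4030.

0.4030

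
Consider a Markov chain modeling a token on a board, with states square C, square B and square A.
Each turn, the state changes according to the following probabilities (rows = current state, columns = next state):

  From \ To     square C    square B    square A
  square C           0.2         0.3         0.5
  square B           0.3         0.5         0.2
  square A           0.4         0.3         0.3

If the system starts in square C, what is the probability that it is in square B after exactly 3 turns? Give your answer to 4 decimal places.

Propagate the distribution vector 3 turns from square C.
After 0 turns: (1.0000, 0.0000, 0.0000)
After 1 turn: (0.2000, 0.3000, 0.5000)
After 2 turns: (0.3300, 0.3600, 0.3100)
After 3 turns: (0.2980, 0.3720, 0.3300)
P(in square B after 3 turns) = 0.3720

0.3720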